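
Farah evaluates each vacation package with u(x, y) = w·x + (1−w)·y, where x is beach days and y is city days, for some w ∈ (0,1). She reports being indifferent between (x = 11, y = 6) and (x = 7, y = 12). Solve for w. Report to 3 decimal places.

w = 0.600

u(11,6) = u(7,12) means w·11 + (1−w)·6 = w·7 + (1−w)·12.
Rearranging, 4·w − 6·(1−w) = 0.
The marginal rate of substitution is 6/4, so w = 6/(4+6) = 0.600.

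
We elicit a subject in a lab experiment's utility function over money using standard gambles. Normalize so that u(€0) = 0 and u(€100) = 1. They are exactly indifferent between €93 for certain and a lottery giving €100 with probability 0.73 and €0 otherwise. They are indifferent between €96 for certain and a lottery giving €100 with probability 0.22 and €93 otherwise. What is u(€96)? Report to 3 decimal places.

0.789

The first gamble pins u(€93): it must equal 0.73·1 + 0.27·0 = 0.73.
Chaining: u(€96) = 0.22·1.00 + 0.78·0.73 = 0.7894.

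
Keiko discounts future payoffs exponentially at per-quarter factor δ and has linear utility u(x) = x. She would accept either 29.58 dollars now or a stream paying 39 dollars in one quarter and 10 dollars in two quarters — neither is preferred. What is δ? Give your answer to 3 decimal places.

Present value of the stream is 39·δ + 10·δ². Indifference gives 39δ + 10δ² = 29.58.
So 10δ² + 39δ − 29.58 = 0.
δ = (−39 + √(39² + 4·10·29.58)) / (2·10) = (−39 + √2704.20) / 20 ≈ 0.650.

δ ≈ 0.650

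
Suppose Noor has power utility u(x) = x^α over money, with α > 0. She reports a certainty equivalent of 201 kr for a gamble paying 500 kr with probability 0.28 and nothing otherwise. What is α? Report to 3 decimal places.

α ≈ 1.397

The lottery's expected utility is 0.28·u(500) + 0.72·u(0) = 0.28·500^α (since u(0) = 0 for α > 0).
Indifference: 201^α = 0.28·500^α, so (201/500)^α = 0.28.
Take logs: α = ln 0.28 / ln(201/500) ≈ 1.39686.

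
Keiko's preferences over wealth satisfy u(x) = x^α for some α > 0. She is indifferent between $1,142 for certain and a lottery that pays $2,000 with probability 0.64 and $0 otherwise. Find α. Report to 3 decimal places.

α ≈ 0.796

The lottery's expected utility is 0.64·u(2000) + 0.36·u(0) = 0.64·2000^α (since u(0) = 0 for α > 0).
Indifference: 1142^α = 0.64·2000^α, so (1142/2000)^α = 0.64.
Take logs: α = ln 0.64 / ln(1142/2000) ≈ 0.79642.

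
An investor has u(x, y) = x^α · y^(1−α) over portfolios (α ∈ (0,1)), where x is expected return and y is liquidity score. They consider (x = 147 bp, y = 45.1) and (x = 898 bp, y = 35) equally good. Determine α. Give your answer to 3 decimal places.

α ≈ 0.123

Indifference: 147^α · 45.1^(1−α) = 898^α · 35^(1−α).
Rearrange to (147/898)^α = (35/45.1)^(1−α) and take logs: α·-1.809737 = (1−α)·-0.253534.
So α/(1−α) = (-0.253534)/(-1.809737) = 0.140094, and α = 0.140094/1.140094 ≈ 0.123.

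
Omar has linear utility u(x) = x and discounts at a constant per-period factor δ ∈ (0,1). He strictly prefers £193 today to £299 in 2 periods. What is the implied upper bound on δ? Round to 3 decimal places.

Under u(x) = x this choice says 193 > δ^2·299.
So δ^2 < 193/299 = 0.64548; taking the square root of both positive sides preserves the inequality.
δ < (193/299)^(1/2) ≈ 0.803.

δ < 0.803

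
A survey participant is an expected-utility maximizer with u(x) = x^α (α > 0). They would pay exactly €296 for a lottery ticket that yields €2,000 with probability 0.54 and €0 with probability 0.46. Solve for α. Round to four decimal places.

α ≈ 0.3225

EU(lottery) = 0.54·2000^α + 0.46·0 = 0.54·2000^α.
Setting u(296) equal to that: 296^α = 0.54·2000^α ⇒ (296/2000)^α = 0.54.
Taking logs: α·ln(296/2000) = ln(0.54), so α = -0.6161861 / -1.9105430 ≈ 0.3225.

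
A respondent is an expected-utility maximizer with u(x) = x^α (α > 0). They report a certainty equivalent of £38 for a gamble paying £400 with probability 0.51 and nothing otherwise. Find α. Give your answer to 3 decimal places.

α ≈ 0.286

The lottery's expected utility is 0.51·u(400) + 0.49·u(0) = 0.51·400^α (since u(0) = 0 for α > 0).
Equating: 38^α = 0.51·400^α, i.e. 0.0950^α = 0.51.
α = ln(0.51) / ln(38/400) = -0.673345/-2.353878 ≈ 0.286.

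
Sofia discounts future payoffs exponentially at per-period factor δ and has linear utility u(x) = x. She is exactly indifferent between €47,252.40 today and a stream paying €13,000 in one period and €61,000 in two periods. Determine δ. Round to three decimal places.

δ ≈ 0.780

Present value of the stream is 13000·δ + 61000·δ². Indifference gives 13000δ + 61000δ² = 47252.40.
Rearranged: 61000δ² + 13000δ − 47252.40 = 0.
The positive root is δ = [−13000 + √(13000² + 4·61000·47252.40)] / (2·61000) = (−13000 + 108160.000)/122000 ≈ 0.780.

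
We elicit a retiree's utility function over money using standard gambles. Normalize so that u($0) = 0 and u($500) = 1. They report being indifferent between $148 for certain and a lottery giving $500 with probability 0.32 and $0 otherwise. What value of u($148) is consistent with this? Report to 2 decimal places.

u($148) equals the lottery's expected utility: 0.32·1 + 0.68·0 = 0.32.

0.32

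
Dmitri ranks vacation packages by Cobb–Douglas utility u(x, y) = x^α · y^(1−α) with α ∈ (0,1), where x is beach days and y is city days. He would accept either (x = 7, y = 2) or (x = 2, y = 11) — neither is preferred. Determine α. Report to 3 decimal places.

Indifference: 7^α · 2^(1−α) = 2^α · 11^(1−α).
(7/2)^α = (11/2)^(1−α); take logs: α·ln(7/2) = (1−α)·ln(11/2), i.e. α·1.252763 = (1−α)·1.704748.
With A = 1.252763 and B = 1.704748: α·A = (1−α)·B, so α = B/(A+B) = 1.704748/2.957511 ≈ 0.576.

α ≈ 0.576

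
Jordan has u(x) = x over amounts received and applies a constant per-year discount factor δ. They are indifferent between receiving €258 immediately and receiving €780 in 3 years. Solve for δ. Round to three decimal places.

Equating discounted utilities: u(258) = δ^3·u(780) ⇒ δ^3 = u(258)/u(780).
With u(x) = x: δ^3 = 258/780 = 0.33077.
So δ = 0.33077^(1/3) ≈ 0.692.

δ ≈ 0.692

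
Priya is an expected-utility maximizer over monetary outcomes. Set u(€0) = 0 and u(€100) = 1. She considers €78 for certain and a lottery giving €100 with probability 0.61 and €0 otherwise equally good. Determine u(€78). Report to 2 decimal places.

By the standard-gamble method, u(€78) is just the indifference probability on the best outcome: 0.61.

0.61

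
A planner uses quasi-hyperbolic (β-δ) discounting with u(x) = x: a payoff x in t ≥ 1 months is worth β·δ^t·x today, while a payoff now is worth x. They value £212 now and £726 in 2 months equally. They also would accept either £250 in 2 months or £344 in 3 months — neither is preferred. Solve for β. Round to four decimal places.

Both payoffs in the second observation are in the future, so β drops out: δ^2·250 = δ^3·344 ⇒ δ = 250/344 = 0.72674.
Substituting δ into 212 = β·δ^2·726: β = 212/(383.442) ≈ 0.5529.

β ≈ 0.5529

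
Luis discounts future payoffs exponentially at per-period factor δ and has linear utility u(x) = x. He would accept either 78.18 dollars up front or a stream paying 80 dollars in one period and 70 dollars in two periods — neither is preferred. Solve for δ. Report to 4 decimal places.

Present value of the stream is 80·δ + 70·δ². Indifference gives 80δ + 70δ² = 78.18.
Rearranged: 70δ² + 80δ − 78.18 = 0.
By the quadratic formula (taking the positive root), δ = (−80 + √28290.40) / 140 ≈ 0.6300.

δ ≈ 0.6300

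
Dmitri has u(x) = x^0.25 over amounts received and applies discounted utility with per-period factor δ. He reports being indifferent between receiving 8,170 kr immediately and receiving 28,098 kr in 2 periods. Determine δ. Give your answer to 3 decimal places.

Equating discounted utilities: u(8170) = δ^2·u(28098) ⇒ δ^2 = u(8170)/u(28098).
With u(x) = x^0.25: δ^2 = 8170^0.25/28098^0.25 = (8170/28098)^0.25 = 0.73432.
Taking the square root: δ = 0.73432^(1/2) ≈ 0.857.

δ ≈ 0.857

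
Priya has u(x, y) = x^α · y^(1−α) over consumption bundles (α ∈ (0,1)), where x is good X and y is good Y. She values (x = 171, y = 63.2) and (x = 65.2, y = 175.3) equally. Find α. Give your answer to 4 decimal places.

Set the two utilities equal: 171^α·63.2^(1−α) = 65.2^α·175.3^(1−α).
(171/65.2)^α = (175.3/63.2)^(1−α); take logs: α·ln(171/65.2) = (1−α)·ln(175.3/63.2), i.e. α·0.9642041 = (1−α)·1.0201945.
With A = 0.9642041 and B = 1.0201945: α·A = (1−α)·B, so α = B/(A+B) = 1.0201945/1.9843986 ≈ 0.5141.

α ≈ 0.5141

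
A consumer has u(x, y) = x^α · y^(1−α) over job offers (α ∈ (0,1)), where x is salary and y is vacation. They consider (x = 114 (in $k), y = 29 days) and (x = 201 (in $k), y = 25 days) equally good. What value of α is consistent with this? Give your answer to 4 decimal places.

Set the two utilities equal: 114^α·29^(1−α) = 201^α·25^(1−α).
Rearrange to (114/201)^α = (25/29)^(1−α) and take logs: α·-0.5671065 = (1−α)·-0.1484200.
With A = -0.5671065 and B = -0.1484200: α·A = (1−α)·B, so α = B/(A+B) = -0.1484200/-0.7155265 ≈ 0.2074.

α ≈ 0.2074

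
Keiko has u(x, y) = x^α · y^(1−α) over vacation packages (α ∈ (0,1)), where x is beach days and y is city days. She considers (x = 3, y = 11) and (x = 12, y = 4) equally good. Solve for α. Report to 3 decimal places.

α ≈ 0.422

Indifference: 3^α · 11^(1−α) = 12^α · 4^(1−α).
(3/12)^α = (4/11)^(1−α); take logs: α·ln(3/12) = (1−α)·ln(4/11), i.e. α·-1.386294 = (1−α)·-1.011601.
Thus α·(-2.397895) = -1.011601, so α = -1.011601/-2.397895 ≈ 0.422.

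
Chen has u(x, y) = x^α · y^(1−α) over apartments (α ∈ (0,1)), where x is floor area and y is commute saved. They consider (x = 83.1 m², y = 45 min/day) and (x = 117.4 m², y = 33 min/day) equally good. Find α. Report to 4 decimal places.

α ≈ 0.4730

Set the two utilities equal: 83.1^α·45^(1−α) = 117.4^α·33^(1−α).
(83.1/117.4)^α = (33/45)^(1−α); take logs: α·ln(83.1/117.4) = (1−α)·ln(33/45), i.e. α·-0.3455422 = (1−α)·-0.3101549.
Thus α·(-0.6556971) = -0.3101549, so α = -0.3101549/-0.6556971 ≈ 0.4730.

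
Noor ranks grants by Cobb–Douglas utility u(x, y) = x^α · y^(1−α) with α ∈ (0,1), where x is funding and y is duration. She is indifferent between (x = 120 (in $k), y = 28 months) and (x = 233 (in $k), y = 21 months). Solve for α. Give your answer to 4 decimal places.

Set the two utilities equal: 120^α·28^(1−α) = 233^α·21^(1−α).
Taking logs: α·ln 120 + (1−α)·ln 28 = α·ln 233 + (1−α)·ln 21, i.e. α·-0.6635467 = (1−α)·-0.2876821.
With A = -0.6635467 and B = -0.2876821: α·A = (1−α)·B, so α = B/(A+B) = -0.2876821/-0.9512288 ≈ 0.3024.

α ≈ 0.3024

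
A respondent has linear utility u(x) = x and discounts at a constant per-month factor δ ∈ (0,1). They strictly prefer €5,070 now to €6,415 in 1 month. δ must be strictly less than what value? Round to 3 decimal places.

δ < 0.790

Comparing present values: 5070 > δ·6415.
Dividing through by 6415 gives δ < 0.79034.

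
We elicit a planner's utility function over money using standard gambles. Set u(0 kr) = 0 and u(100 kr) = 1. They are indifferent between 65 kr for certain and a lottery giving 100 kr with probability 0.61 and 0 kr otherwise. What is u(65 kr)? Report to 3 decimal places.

0.610

The indifference gives u(65 kr) = 0.61·u(100 kr) + 0.39·u(0 kr) = 0.61·1 + 0.39·0 = 0.61.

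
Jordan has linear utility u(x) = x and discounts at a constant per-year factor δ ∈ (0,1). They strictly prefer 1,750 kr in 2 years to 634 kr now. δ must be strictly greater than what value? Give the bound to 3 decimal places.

δ > 0.602

Comparing present values: 634 < δ^2·1750.
Dividing by 1750: δ^2 > 0.36229. Both sides are positive, so the square root keeps the direction.
δ > (634/1750)^(1/2) ≈ 0.602.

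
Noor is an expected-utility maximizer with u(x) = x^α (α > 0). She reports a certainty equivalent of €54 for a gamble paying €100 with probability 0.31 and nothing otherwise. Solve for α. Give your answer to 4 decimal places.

α ≈ 1.9007

The lottery's expected utility is 0.31·u(100) + 0.69·u(0) = 0.31·100^α (since u(0) = 0 for α > 0).
Equating: 54^α = 0.31·100^α, i.e. 0.5400^α = 0.31.
Take logs: α = ln 0.31 / ln(54/100) ≈ 1.900697.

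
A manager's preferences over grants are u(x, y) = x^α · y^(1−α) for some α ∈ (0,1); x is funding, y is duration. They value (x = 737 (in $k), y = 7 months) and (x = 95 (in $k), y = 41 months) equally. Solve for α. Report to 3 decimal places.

α ≈ 0.463

Set the two utilities equal: 737^α·7^(1−α) = 95^α·41^(1−α).
(737/95)^α = (41/7)^(1−α); take logs: α·ln(737/95) = (1−α)·ln(41/7), i.e. α·2.048711 = (1−α)·1.767662.
So α/(1−α) = (1.767662)/(2.048711) = 0.862817, and α = 0.862817/1.862817 ≈ 0.463.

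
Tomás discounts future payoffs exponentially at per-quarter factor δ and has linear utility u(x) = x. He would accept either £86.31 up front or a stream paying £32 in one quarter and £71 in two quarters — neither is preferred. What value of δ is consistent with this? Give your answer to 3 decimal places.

The stream is worth 32δ + 71δ² today, so 32δ + 71δ² = 86.31.
So 71δ² + 32δ − 86.31 = 0.
By the quadratic formula (taking the positive root), δ = (−32 + √25536.04) / 142 ≈ 0.900.

δ ≈ 0.900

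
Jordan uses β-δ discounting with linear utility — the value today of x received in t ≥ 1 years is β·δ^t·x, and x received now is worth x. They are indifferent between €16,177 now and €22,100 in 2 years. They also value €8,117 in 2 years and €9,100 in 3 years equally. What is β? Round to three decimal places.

The second indifference involves only future payoffs, so β cancels: β·δ^2·8117 = β·δ^3·9100, giving δ = 8117/9100 = 0.89198.
The first indifference: 16177 = β·δ^2·22100, so β = 16177/(δ^2·22100) = 16177/(0.79562·22100) ≈ 0.920.

β ≈ 0.920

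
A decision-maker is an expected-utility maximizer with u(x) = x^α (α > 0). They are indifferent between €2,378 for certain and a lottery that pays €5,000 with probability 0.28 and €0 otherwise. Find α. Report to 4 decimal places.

α ≈ 1.7129

The lottery's expected utility is 0.28·u(5000) + 0.72·u(0) = 0.28·5000^α (since u(0) = 0 for α > 0).
Indifference: 2378^α = 0.28·5000^α, so (2378/5000)^α = 0.28.
Take logs: α = ln 0.28 / ln(2378/5000) ≈ 1.712868.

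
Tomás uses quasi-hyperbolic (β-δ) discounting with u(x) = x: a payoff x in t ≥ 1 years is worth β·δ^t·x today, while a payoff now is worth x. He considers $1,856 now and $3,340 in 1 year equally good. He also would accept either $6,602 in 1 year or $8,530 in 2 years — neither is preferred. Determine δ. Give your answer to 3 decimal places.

Both payoffs in the second observation are in the future, so β drops out: δ^1·6602 = δ^2·8530 ⇒ δ = 6602/8530 = 0.77397.

δ ≈ 0.774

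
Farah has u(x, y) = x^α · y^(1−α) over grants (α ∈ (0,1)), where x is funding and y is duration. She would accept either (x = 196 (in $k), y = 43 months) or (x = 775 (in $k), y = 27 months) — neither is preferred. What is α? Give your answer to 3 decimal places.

α ≈ 0.253

Set the two utilities equal: 196^α·43^(1−α) = 775^α·27^(1−α).
Rearrange to (196/775)^α = (27/43)^(1−α) and take logs: α·-1.374748 = (1−α)·-0.465363.
With A = -1.374748 and B = -0.465363: α·A = (1−α)·B, so α = B/(A+B) = -0.465363/-1.840111 ≈ 0.253.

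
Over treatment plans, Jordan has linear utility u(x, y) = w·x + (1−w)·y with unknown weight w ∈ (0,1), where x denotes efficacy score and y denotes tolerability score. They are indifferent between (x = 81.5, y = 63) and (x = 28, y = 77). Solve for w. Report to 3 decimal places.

Indifference: w·81.5 + (1−w)·63 = w·28 + (1−w)·77.
w·(81.5−28) = (1−w)·(77−63), i.e. w·53.5 = (1−w)·14.
The marginal rate of substitution is 14/53.5, so w = 14/(53.5+14) = 0.207.

w = 0.207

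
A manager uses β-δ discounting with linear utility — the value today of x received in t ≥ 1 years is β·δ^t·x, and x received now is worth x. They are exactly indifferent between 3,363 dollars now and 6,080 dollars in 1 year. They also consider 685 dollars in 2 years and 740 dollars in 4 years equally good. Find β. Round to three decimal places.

β ≈ 0.575

Both payoffs in the second observation are in the future, so β drops out: δ^2·685 = δ^4·740 ⇒ δ^2 = 685/740 = 0.92568, so δ = 0.96212.
Now use the now-vs-future pair: 3363 = β·δ·6080 gives β = 3363/(0.96212·6080) ≈ 0.575.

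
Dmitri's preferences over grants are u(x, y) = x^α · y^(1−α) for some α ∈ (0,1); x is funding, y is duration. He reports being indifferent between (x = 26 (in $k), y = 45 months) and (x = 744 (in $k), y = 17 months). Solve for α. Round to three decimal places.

α ≈ 0.225

Indifference: 26^α · 45^(1−α) = 744^α · 17^(1−α).
Taking logs: α·ln 26 + (1−α)·ln 45 = α·ln 744 + (1−α)·ln 17, i.e. α·-3.353944 = (1−α)·-0.973449.
So α/(1−α) = (-0.973449)/(-3.353944) = 0.290240, and α = 0.290240/1.290240 ≈ 0.225.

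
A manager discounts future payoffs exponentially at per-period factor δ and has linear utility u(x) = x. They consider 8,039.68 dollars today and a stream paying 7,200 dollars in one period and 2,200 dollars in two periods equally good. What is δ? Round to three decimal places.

Equating present values: 8039.68 = 7200δ + 2200δ².
Rearranged: 2200δ² + 7200δ − 8039.68 = 0.
By the quadratic formula (taking the positive root), δ = (−7200 + √122589184.00) / 4400 ≈ 0.880.

δ ≈ 0.880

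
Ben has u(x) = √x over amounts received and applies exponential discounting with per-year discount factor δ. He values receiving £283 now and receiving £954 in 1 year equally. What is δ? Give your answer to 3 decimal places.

The payoff in 1 year is discounted by δ, so u(283) = δ·u(954) and δ = u(283)/u(954).
With u(x) = √x: δ = √283/√954 = √(283/954) = 0.54465.

δ ≈ 0.545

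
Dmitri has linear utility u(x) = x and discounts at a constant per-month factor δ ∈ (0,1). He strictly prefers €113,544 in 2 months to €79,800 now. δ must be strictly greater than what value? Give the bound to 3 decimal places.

δ > 0.838

The preference means 79800 < δ^2·113544.
So δ^2 > 79800/113544 = 0.70281; taking the square root of both positive sides preserves the inequality.
δ > (79800/113544)^(1/2) ≈ 0.838.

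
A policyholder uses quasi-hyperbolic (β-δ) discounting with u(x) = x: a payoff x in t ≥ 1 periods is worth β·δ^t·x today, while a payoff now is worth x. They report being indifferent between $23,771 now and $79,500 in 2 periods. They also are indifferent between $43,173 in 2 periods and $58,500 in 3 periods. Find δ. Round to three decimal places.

δ ≈ 0.738

Both payoffs in the second observation are in the future, so β drops out: δ^2·43173 = δ^3·58500 ⇒ δ = 43173/58500 = 0.73800.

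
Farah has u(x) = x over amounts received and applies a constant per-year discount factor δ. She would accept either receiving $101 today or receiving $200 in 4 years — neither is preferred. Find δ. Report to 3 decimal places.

The payoff in 4 years is discounted by δ^4, so u(101) = δ^4·u(200) and δ^4 = u(101)/u(200).
With u(x) = x: δ^4 = 101/200 = 0.50500.
Taking the 4th root: δ = 0.50500^(1/4) ≈ 0.843.

δ ≈ 0.843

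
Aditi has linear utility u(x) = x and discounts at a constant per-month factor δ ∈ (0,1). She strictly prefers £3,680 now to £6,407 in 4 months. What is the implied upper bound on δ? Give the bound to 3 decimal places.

δ < 0.871

The preference means 3680 > δ^4·6407.
Dividing by 6407: δ^4 < 0.57437. Both sides are positive, so the 4th root keeps the direction.
δ < (3680/6407)^(1/4) ≈ 0.871.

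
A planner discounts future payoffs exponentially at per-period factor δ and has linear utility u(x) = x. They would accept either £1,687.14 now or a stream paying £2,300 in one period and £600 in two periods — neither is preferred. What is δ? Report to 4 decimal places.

δ ≈ 0.6300

The stream is worth 2300δ + 600δ² today, so 2300δ + 600δ² = 1687.14.
That is, 600δ² + 2300δ − 1687.14 = 0, a quadratic in δ.
The positive root is δ = [−2300 + √(2300² + 4·600·1687.14)] / (2·600) = (−2300 + 3056.000)/1200 ≈ 0.6300.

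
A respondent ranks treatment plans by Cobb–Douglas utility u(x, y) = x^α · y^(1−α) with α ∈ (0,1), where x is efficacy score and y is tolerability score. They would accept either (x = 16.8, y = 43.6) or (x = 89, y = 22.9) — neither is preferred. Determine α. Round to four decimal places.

Indifference: 16.8^α · 43.6^(1−α) = 89^α · 22.9^(1−α).
Taking logs: α·ln 16.8 + (1−α)·ln 43.6 = α·ln 89 + (1−α)·ln 22.9, i.e. α·-1.6672575 = (1−α)·-0.6439202.
So α/(1−α) = (-0.6439202)/(-1.6672575) = 0.3862152, and α = 0.3862152/1.3862152 ≈ 0.2786.

α ≈ 0.2786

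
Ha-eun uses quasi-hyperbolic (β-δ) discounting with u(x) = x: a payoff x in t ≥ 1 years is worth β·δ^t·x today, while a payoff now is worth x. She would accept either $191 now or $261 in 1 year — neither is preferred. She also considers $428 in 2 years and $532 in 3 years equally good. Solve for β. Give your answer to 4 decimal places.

The second indifference involves only future payoffs, so β cancels: β·δ^2·428 = β·δ^3·532, giving δ = 428/532 = 0.80451.
The first indifference: 191 = β·δ·261, so β = 191/(δ·261) = 191/(0.80451·261) ≈ 0.9096.

β ≈ 0.9096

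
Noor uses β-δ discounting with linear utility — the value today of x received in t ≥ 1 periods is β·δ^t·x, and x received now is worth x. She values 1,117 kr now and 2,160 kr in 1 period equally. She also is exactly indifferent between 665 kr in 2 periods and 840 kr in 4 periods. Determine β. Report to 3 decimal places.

Both payoffs in the second observation are in the future, so β drops out: δ^2·665 = δ^4·840 ⇒ δ^2 = 665/840 = 0.79167, so δ = 0.88976.
Now use the now-vs-future pair: 1117 = β·δ·2160 gives β = 1117/(0.88976·2160) ≈ 0.581.

β ≈ 0.581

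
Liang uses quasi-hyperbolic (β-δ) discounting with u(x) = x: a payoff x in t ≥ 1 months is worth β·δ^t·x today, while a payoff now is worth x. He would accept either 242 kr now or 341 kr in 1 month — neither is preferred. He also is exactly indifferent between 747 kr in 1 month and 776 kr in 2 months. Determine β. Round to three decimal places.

The second indifference involves only future payoffs, so β cancels: β·δ^1·747 = β·δ^2·776, giving δ = 747/776 = 0.96263.
Substituting δ into 242 = β·δ·341: β = 242/(328.256) ≈ 0.737.

β ≈ 0.737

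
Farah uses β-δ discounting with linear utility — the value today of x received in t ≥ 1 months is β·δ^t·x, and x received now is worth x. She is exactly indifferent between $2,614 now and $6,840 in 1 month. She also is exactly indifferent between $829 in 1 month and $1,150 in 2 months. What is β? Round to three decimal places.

From the later pair, β·δ^1·829 = β·δ^2·1150; dividing through, δ = 829/1150 = 0.72087.
Now use the now-vs-future pair: 2614 = β·δ·6840 gives β = 2614/(0.72087·6840) ≈ 0.530.

β ≈ 0.530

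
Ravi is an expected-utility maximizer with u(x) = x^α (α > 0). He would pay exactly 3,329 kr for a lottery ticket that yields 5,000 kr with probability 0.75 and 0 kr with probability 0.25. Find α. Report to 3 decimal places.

α ≈ 0.707

EU(lottery) = 0.75·5000^α + 0.25·0 = 0.75·5000^α.
Setting u(3329) equal to that: 3329^α = 0.75·5000^α ⇒ (3329/5000)^α = 0.75.
Taking logs: α·ln(3329/5000) = ln(0.75), so α = -0.287682 / -0.406766 ≈ 0.707.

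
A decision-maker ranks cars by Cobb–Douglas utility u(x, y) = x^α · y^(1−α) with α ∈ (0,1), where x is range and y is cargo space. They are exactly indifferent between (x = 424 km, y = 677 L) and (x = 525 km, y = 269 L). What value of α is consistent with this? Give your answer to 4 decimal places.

α ≈ 0.8120

Set the two utilities equal: 424^α·677^(1−α) = 525^α·269^(1−α).
(424/525)^α = (269/677)^(1−α); take logs: α·ln(424/525) = (1−α)·ln(269/677), i.e. α·-0.2136648 = (1−α)·-0.9229599.
So α/(1−α) = (-0.9229599)/(-0.2136648) = 4.3196629, and α = 4.3196629/5.3196629 ≈ 0.8120.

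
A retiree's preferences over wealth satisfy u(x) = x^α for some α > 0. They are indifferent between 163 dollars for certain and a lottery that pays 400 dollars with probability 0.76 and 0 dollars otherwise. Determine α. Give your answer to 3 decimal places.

The lottery's expected utility is 0.76·u(400) + 0.24·u(0) = 0.76·400^α (since u(0) = 0 for α > 0).
Indifference: 163^α = 0.76·400^α, so (163/400)^α = 0.76.
α = ln(0.76) / ln(163/400) = -0.274437/-0.897714 ≈ 0.306.

α ≈ 0.306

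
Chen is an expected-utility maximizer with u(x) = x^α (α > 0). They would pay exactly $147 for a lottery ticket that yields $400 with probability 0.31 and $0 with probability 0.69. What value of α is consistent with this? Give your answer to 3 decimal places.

α ≈ 1.170

The lottery's expected utility is 0.31·u(400) + 0.69·u(0) = 0.31·400^α (since u(0) = 0 for α > 0).
Setting u(147) equal to that: 147^α = 0.31·400^α ⇒ (147/400)^α = 0.31.
Take logs: α = ln 0.31 / ln(147/400) ≈ 1.16998.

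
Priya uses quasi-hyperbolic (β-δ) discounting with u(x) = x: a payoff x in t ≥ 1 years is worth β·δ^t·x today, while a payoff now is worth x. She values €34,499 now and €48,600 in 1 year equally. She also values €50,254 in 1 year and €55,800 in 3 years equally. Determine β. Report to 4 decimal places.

β ≈ 0.7480

The second indifference involves only future payoffs, so β cancels: β·δ^1·50254 = β·δ^3·55800, giving δ^2 = 50254/55800 = 0.90061, so δ = 0.94900.
Now use the now-vs-future pair: 34499 = β·δ·48600 gives β = 34499/(0.94900·48600) ≈ 0.7480.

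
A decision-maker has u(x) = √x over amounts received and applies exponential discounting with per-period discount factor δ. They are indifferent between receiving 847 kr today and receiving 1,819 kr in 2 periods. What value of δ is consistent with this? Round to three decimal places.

δ ≈ 0.826

Equating discounted utilities: u(847) = δ^2·u(1819) ⇒ δ^2 = u(847)/u(1819).
Since u(x) = √x, δ^2 = √(847/1819) = 0.68238.
So δ = 0.68238^(1/2) ≈ 0.826.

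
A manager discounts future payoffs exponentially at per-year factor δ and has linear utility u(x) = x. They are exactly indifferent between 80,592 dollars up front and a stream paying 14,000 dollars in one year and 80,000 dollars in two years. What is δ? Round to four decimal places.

Equating present values: 80592 = 14000δ + 80000δ².
So 80000δ² + 14000δ − 80592 = 0.
By the quadratic formula (taking the positive root), δ = (−14000 + √25985440000.00) / 160000 ≈ 0.9200.

δ ≈ 0.9200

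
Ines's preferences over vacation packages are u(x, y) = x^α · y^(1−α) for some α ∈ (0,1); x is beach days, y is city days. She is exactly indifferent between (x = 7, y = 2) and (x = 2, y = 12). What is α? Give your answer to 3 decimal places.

α ≈ 0.589

Indifference: 7^α · 2^(1−α) = 2^α · 12^(1−α).
(7/2)^α = (12/2)^(1−α); take logs: α·ln(7/2) = (1−α)·ln(12/2), i.e. α·1.252763 = (1−α)·1.791759.
With A = 1.252763 and B = 1.791759: α·A = (1−α)·B, so α = B/(A+B) = 1.791759/3.044522 ≈ 0.589.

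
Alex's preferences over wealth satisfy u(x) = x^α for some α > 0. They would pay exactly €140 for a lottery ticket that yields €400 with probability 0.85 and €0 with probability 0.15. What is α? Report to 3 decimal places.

α ≈ 0.155

The lottery's expected utility is 0.85·u(400) + 0.15·u(0) = 0.85·400^α (since u(0) = 0 for α > 0).
Equating: 140^α = 0.85·400^α, i.e. 0.3500^α = 0.85.
Take logs: α = ln 0.85 / ln(140/400) ≈ 0.15481.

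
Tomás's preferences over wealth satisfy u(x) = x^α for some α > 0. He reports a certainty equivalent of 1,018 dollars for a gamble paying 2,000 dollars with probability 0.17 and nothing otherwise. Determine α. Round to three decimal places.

α ≈ 2.624

Since u(0) = 0, the lottery's EU is 0.17·2000^α.
Setting u(1018) equal to that: 1018^α = 0.17·2000^α ⇒ (1018/2000)^α = 0.17.
Taking logs: α·ln(1018/2000) = ln(0.17), so α = -1.771957 / -0.675307 ≈ 2.624.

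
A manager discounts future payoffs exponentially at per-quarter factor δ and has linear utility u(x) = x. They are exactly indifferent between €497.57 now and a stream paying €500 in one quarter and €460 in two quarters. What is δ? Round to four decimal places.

δ ≈ 0.6300

Equating present values: 497.57 = 500δ + 460δ².
So 460δ² + 500δ − 497.57 = 0.
By the quadratic formula (taking the positive root), δ = (−500 + √1165528.80) / 920 ≈ 0.6300.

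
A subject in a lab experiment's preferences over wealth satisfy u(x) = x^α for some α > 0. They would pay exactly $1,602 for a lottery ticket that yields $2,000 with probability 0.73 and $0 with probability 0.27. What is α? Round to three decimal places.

α ≈ 1.418

EU(lottery) = 0.73·2000^α + 0.27·0 = 0.73·2000^α.
Equating: 1602^α = 0.73·2000^α, i.e. 0.8010^α = 0.73.
Take logs: α = ln 0.73 / ln(1602/2000) ≈ 1.41829.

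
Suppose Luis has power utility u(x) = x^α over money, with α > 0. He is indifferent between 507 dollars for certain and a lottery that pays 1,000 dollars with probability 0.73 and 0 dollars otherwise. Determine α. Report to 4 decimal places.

α ≈ 0.4633

EU(lottery) = 0.73·1000^α + 0.27·0 = 0.73·1000^α.
Setting u(507) equal to that: 507^α = 0.73·1000^α ⇒ (507/1000)^α = 0.73.
α = ln(0.73) / ln(507/1000) = -0.3147107/-0.6792443 ≈ 0.4633.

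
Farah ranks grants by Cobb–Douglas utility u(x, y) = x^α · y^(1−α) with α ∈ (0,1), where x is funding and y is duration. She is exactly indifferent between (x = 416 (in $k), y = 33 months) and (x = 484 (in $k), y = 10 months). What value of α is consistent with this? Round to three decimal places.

Indifference: 416^α · 33^(1−α) = 484^α · 10^(1−α).
Taking logs: α·ln 416 + (1−α)·ln 33 = α·ln 484 + (1−α)·ln 10, i.e. α·-0.151400 = (1−α)·-1.193922.
With A = -0.151400 and B = -1.193922: α·A = (1−α)·B, so α = B/(A+B) = -1.193922/-1.345322 ≈ 0.887.

α ≈ 0.887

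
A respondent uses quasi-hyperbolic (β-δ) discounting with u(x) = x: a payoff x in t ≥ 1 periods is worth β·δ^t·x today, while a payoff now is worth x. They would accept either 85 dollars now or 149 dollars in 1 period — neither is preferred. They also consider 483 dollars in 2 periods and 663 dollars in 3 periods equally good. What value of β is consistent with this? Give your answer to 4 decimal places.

β ≈ 0.7831

The second indifference involves only future payoffs, so β cancels: β·δ^2·483 = β·δ^3·663, giving δ = 483/663 = 0.72851.
The first indifference: 85 = β·δ·149, so β = 85/(δ·149) = 85/(0.72851·149) ≈ 0.7831.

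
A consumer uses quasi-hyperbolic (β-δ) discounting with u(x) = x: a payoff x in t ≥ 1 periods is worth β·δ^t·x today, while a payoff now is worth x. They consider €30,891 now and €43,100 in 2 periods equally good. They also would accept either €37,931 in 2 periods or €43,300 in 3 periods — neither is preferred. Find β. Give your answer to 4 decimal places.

β ≈ 0.9340

Both payoffs in the second observation are in the future, so β drops out: δ^2·37931 = δ^3·43300 ⇒ δ = 37931/43300 = 0.87600.
Substituting δ into 30891 = β·δ^2·43100: β = 30891/(33074.254) ≈ 0.9340.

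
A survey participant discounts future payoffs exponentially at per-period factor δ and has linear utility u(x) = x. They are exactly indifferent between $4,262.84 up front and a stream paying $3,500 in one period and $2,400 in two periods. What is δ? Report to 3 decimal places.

The stream is worth 3500δ + 2400δ² today, so 3500δ + 2400δ² = 4262.84.
Rearranged: 2400δ² + 3500δ − 4262.84 = 0.
By the quadratic formula (taking the positive root), δ = (−3500 + √53173264.00) / 4800 ≈ 0.790.

δ ≈ 0.790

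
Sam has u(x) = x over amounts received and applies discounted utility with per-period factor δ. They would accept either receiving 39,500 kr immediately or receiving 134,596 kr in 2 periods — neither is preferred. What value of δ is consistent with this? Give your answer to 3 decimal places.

Indifference means u(39500) = δ^2 · u(134596), so δ^2 = u(39500)/u(134596).
With u(x) = x: δ^2 = 39500/134596 = 0.29347.
Taking the square root: δ = 0.29347^(1/2) ≈ 0.542.

δ ≈ 0.542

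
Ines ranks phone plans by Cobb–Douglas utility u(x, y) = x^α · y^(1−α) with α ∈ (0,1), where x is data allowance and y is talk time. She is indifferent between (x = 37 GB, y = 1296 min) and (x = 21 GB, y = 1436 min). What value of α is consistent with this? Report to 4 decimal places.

α ≈ 0.1533

Set the two utilities equal: 37^α·1296^(1−α) = 21^α·1436^(1−α).
Rearrange to (37/21)^α = (1436/1296)^(1−α) and take logs: α·0.5663955 = (1−α)·0.1025789.
Thus α·(0.6689744) = 0.1025789, so α = 0.1025789/0.6689744 ≈ 0.1533.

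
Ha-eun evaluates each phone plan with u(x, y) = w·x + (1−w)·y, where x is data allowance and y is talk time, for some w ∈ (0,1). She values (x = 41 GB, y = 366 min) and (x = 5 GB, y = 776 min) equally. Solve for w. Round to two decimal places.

w = 0.92

Equating utilities: w·41 + (1−w)·366 = w·5 + (1−w)·776.
w·(41−5) = (1−w)·(776−366), i.e. w·36 = (1−w)·410.
So w/(1−w) = 410/36 = 11.3889, giving w = 410/(36+410) = 0.92.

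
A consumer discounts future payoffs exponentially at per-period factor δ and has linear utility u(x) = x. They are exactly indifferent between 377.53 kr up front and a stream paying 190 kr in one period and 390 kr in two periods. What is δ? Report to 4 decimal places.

δ ≈ 0.7700

Equating present values: 377.53 = 190δ + 390δ².
That is, 390δ² + 190δ − 377.53 = 0, a quadratic in δ.
The positive root is δ = [−190 + √(190² + 4·390·377.53)] / (2·390) = (−190 + 790.599)/780 ≈ 0.7700.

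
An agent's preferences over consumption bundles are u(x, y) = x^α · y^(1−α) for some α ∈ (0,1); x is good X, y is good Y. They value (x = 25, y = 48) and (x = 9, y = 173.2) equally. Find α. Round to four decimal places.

α ≈ 0.5567

Indifference: 25^α · 48^(1−α) = 9^α · 173.2^(1−α).
(25/9)^α = (173.2/48)^(1−α); take logs: α·ln(25/9) = (1−α)·ln(173.2/48), i.e. α·1.0216512 = (1−α)·1.2832460.
Thus α·(2.3048972) = 1.2832460, so α = 1.2832460/2.3048972 ≈ 0.5567.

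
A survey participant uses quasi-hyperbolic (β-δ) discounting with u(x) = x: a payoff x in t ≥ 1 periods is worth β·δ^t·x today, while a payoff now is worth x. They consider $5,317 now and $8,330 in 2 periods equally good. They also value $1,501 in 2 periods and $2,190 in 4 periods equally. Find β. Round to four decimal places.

β ≈ 0.9313

From the later pair, β·δ^2·1501 = β·δ^4·2190; dividing through, δ^2 = 1501/2190 = 0.68539, so δ = 0.82788.
Substituting δ into 5317 = β·δ^2·8330: β = 5317/(5709.283) ≈ 0.9313.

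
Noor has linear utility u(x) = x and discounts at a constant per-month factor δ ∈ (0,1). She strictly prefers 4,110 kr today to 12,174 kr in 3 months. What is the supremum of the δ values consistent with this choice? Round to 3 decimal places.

Comparing present values: 4110 > δ^3·12174.
Dividing by 12174: δ^3 < 0.33760. Both sides are positive, so the cube root keeps the direction.
δ < (4110/12174)^(1/3) ≈ 0.696.

δ < 0.696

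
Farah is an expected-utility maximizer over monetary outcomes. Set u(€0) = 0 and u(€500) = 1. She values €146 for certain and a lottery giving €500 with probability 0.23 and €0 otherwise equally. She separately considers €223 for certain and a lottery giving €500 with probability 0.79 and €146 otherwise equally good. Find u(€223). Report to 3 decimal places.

0.838

The first gamble pins u(€146): it must equal 0.23·1 + 0.77·0 = 0.23.
The second indifference gives u(€223) = 0.79·u(€500) + 0.21·u(€146) = 0.79·1.00 + 0.21·0.23 = 0.8383.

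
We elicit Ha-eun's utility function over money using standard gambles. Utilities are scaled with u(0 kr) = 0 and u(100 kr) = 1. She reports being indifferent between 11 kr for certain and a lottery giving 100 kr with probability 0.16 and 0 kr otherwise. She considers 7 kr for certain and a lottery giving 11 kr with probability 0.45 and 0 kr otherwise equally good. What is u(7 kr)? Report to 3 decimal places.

0.072

From the first indifference, u(11 kr) = 0.16·u(100 kr) + 0.84·u(0 kr) = 0.16·1 + 0.84·0 = 0.16.
The second indifference gives u(7 kr) = 0.45·u(11 kr) + 0.55·u(0 kr) = 0.45·0.16 + 0.55·0.00 = 0.0720.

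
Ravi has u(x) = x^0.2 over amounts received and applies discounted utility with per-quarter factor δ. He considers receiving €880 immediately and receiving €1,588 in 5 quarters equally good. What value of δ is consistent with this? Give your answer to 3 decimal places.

δ ≈ 0.977

Equating discounted utilities: u(880) = δ^5·u(1588) ⇒ δ^5 = u(880)/u(1588).
With u(x) = x^0.2: δ^5 = 880^0.2/1588^0.2 = (880/1588)^0.2 = 0.88864.
Taking the 5th root: δ = 0.88864^(1/5) ≈ 0.977.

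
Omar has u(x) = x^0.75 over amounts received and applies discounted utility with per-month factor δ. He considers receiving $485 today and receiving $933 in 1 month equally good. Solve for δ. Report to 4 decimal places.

δ ≈ 0.6122

Indifference means u(485) = δ · u(933), so δ = u(485)/u(933).
With u(x) = x^0.75: δ = 485^0.75/933^0.75 = (485/933)^0.75 = 0.61220.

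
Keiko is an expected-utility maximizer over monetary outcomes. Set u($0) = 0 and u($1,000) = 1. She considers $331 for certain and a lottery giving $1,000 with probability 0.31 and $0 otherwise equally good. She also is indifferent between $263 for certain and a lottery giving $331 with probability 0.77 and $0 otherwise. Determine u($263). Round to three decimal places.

0.239

First, u($331) = 0.31·u($1,000) + 0.69·u($0) = 0.31.
Then u($263) = 0.77·u($331) + 0.23·u($0) = 0.77·0.31 + 0.23·0.00 = 0.2387.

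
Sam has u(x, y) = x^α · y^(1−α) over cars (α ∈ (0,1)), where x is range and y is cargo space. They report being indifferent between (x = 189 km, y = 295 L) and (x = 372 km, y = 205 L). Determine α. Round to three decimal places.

Indifference: 189^α · 295^(1−α) = 372^α · 205^(1−α).
Rearrange to (189/372)^α = (205/295)^(1−α) and take logs: α·-0.677147 = (1−α)·-0.363965.
So α/(1−α) = (-0.363965)/(-0.677147) = 0.537498, and α = 0.537498/1.537498 ≈ 0.350.

α ≈ 0.350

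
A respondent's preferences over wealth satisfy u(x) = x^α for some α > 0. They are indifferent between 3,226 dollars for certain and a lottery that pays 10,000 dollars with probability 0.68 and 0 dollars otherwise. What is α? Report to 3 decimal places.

α ≈ 0.341

The lottery's expected utility is 0.68·u(10000) + 0.32·u(0) = 0.68·10000^α (since u(0) = 0 for α > 0).
Equating: 3226^α = 0.68·10000^α, i.e. 0.3226^α = 0.68.
α = ln(0.68) / ln(3226/10000) = -0.385662/-1.131342 ≈ 0.341.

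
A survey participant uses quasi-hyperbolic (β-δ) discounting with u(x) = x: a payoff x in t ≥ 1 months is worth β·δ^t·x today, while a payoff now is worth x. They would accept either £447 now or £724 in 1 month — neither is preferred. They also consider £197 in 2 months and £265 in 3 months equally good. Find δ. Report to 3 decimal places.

δ ≈ 0.743

The second indifference involves only future payoffs, so β cancels: β·δ^2·197 = β·δ^3·265, giving δ = 197/265 = 0.74340.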